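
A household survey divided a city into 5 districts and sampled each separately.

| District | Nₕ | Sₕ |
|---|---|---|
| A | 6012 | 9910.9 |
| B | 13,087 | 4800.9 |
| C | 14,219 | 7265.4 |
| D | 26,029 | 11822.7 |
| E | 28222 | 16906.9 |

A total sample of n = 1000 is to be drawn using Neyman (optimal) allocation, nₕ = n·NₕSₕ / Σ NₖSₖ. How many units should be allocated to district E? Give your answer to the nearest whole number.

Σ NₕSₕ = 6012·9910.9 + 13087·4800.9 + 14219·7265.4 + 26029·11822.7 + 28222·16906.9 = 1010600021.8.
Share for E: 477146531.8/1010600021.8 = 0.47214.
n_E = 1000 × 0.47214 = 472.142... → 472.

472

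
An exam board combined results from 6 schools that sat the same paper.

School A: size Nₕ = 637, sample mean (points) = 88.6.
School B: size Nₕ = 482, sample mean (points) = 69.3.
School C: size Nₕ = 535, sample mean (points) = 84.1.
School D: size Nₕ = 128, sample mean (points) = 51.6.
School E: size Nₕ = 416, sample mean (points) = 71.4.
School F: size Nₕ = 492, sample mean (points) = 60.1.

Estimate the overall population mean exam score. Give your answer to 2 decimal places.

74.61

N = 637 + 482 + 535 + 128 + 416 + 492 = 2690.
Weight each subgroup mean by Nₕ/N and sum.
Σ Nₕx̄ₕ = 637·88.6 + 482·69.3 + 535·84.1 + 128·51.6 + 416·71.4 + 492·60.1 = 56438.2 + 33402.6 + 44993.5 + 6604.8 + 29702.4 + 29569.2 = 200710.7.
Divide by N: 200710.7 / 2690 = 74.6136... → 74.61.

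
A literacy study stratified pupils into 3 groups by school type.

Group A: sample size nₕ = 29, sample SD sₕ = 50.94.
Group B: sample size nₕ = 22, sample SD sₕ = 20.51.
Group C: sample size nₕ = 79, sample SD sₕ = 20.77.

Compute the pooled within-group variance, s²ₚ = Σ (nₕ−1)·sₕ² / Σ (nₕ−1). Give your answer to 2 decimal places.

906.61

Degrees of freedom: 28 + 21 + 78 = 127.
Σ(nₕ−1)sₕ² = 28·2594.8836 + 21·420.6601 + 78·431.3929 = 115139.2491.
s²ₚ = 115139.2491 / 127 = 906.6083... → 906.61.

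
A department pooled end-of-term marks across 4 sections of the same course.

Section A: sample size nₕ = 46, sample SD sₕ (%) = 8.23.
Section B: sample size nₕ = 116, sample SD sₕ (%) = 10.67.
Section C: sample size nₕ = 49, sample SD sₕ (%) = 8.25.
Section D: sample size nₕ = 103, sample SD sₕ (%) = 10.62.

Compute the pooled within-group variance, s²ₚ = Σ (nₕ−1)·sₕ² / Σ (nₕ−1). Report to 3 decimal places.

99.715

Degrees of freedom: 45 + 115 + 48 + 102 = 310.
Σ(nₕ−1)sₕ² = 45·67.7329 + 115·113.8489 + 48·68.0625 + 102·112.7844 = 30911.6128.
s²ₚ = 30911.6128 / 310 = 99.71488 → 99.715.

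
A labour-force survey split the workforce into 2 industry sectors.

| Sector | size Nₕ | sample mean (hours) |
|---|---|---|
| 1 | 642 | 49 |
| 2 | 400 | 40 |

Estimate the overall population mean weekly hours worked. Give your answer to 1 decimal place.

x̄_st = (Σ Nₕx̄ₕ) / (Σ Nₕ) = (642·49 + 400·40) / 1042
= 47458 / 1042 = 45.545... → 45.5.

45.5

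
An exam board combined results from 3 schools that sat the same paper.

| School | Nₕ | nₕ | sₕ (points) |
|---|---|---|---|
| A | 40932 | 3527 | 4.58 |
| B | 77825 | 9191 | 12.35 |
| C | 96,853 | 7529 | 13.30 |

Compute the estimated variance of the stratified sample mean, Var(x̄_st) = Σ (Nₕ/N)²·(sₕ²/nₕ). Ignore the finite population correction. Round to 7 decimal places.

0.0071173

N = 215610; Wₕ = Nₕ/N.
school A: (40932/215610)²·4.58²/3527 = 0.0002143451
school B: (77825/215610)²·12.35²/9191 = 0.0021620792
school C: (96853/215610)²·13.30²/7529 = 0.0047408295
Sum = 0.0071172539 → 0.0071173.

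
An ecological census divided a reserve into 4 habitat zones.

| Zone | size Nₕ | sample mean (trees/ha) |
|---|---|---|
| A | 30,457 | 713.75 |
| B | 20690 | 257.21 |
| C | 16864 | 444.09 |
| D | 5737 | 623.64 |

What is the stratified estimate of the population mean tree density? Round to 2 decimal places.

x̄_st = (Σ Nₕx̄ₕ) / (Σ Nₕ) = (30457·713.75 + 20690·257.21 + 16864·444.09 + 5737·623.64) / 73748
= 38127315.09 / 73748 = 516.9946... → 516.99.

516.99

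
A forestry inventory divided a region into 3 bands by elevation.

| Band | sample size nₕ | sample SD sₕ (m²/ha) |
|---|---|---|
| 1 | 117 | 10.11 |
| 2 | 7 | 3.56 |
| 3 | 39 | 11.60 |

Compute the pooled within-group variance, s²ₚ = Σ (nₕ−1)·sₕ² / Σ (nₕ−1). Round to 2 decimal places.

106.54

Degrees of freedom: 116 + 6 + 38 = 160.
Σ(nₕ−1)sₕ² = 116·102.2121 + 6·12.6736 + 38·134.56 = 17045.9252.
s²ₚ = 17045.9252 / 160 = 106.5370... → 106.54.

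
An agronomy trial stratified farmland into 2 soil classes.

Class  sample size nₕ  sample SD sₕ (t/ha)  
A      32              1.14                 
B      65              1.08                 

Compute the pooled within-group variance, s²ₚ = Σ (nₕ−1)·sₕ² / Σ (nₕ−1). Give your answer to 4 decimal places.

Degrees of freedom: 31 + 64 = 95.
Σ(nₕ−1)sₕ² = 31·1.2996 + 64·1.1664 = 114.9372.
s²ₚ = 114.9372 / 95 = 1.209865... → 1.2099.

1.2099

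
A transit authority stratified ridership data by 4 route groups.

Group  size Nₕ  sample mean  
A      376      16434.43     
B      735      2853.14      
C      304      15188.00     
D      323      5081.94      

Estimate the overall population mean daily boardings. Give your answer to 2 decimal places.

N = 376 + 735 + 304 + 323 = 1738.
The stratified mean weights each stratum mean by its population share Nₕ/N.
Σ Nₕx̄ₕ = 376·16434.43 + 735·2853.14 + 304·15188.00 + 323·5081.94 = 6179345.68 + 2097057.9 + 4617152 + 1641466.62 = 14535022.2.
Divide by N: 14535022.2 / 1738 = 8363.0738... → 8363.07.

8363.07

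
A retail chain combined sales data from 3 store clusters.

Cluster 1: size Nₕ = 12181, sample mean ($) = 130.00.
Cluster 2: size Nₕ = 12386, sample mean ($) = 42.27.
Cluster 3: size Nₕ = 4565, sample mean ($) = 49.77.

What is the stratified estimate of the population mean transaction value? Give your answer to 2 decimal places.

x̄_st = (Σ Nₕx̄ₕ) / (Σ Nₕ) = (12181·130.00 + 12386·42.27 + 4565·49.77) / 29132
= 2334286.27 / 29132 = 80.1279... → 80.13.

80.13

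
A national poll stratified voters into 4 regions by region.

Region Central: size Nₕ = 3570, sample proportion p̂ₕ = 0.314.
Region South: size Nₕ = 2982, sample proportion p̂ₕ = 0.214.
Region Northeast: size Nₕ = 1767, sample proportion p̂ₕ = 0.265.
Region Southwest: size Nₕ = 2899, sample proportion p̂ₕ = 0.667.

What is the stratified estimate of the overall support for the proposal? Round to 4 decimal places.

Wₕ = Nₕ/N with N = 11218: 0.3182, 0.2658, 0.1575, 0.2584.
p̂_st = 0.3182·0.314 + 0.2658·0.214 + 0.1575·0.265 + 0.2584·0.667 ≈ 0.370923... → 0.3709.

0.3709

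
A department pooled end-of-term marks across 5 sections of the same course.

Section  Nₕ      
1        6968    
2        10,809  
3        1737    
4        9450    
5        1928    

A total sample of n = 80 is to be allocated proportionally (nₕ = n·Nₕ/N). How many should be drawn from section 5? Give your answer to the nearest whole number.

N = 6968 + 10809 + 1737 + 9450 + 1928 = 30892.
n_5 = 80·1928/30892 = 4.993... → 5.

5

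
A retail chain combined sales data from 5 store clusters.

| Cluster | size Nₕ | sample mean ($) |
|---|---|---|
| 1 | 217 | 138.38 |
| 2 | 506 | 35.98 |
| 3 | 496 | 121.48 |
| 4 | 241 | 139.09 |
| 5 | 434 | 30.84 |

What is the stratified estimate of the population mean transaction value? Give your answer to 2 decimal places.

x̄_st = (Σ Nₕx̄ₕ) / (Σ Nₕ) = (217·138.38 + 506·35.98 + 496·121.48 + 241·139.09 + 434·30.84) / 1894
= 155393.67 / 1894 = 82.0452... → 82.05.

82.05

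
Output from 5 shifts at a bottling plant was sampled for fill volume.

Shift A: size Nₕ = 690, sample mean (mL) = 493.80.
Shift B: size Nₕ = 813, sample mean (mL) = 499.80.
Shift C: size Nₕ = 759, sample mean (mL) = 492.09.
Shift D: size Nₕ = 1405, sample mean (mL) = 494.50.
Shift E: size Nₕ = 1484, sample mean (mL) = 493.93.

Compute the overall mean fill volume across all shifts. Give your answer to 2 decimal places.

N = 5151; weights Wₕ = Nₕ/N = (0.1340, 0.1578, 0.1474, 0.2728, 0.2881).
x̄_st = Σ Wₕ·x̄ₕ = 0.1340·493.80 + 0.1578·499.80 + 0.1474·492.09 + 0.2728·494.50 + 0.2881·493.93 ≈ 494.7234...
→ 494.72.

494.72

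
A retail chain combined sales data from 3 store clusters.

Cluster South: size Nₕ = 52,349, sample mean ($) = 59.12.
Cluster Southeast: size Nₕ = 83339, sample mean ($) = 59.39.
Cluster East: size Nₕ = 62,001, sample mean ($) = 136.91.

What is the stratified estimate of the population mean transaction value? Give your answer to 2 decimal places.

83.63

x̄_st = (Σ Nₕx̄ₕ) / (Σ Nₕ) = (52349·59.12 + 83339·59.39 + 62001·136.91) / 197689
= 16532933 / 197689 = 83.6310... → 83.63.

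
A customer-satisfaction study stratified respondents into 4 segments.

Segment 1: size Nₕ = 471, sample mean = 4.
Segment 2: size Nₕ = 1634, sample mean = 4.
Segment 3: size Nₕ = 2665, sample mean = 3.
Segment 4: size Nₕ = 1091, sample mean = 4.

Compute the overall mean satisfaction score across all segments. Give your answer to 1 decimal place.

x̄_st = (Σ Nₕx̄ₕ) / (Σ Nₕ) = (471·4 + 1634·4 + 2665·3 + 1091·4) / 5861
= 20779 / 5861 = 3.545... → 3.5.

3.5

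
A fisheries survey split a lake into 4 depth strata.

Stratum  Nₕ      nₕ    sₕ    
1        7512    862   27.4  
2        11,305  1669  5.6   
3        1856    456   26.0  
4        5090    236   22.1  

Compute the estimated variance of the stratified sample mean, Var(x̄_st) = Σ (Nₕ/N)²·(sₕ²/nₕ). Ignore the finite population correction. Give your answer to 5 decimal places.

0.16614

N = 25763. Term for each stratum: Wₕ²sₕ²/nₕ.
Var(x̄_st) = 0.07404780 + 0.00361800 + 0.00769387 + 0.08078212 = 0.16614178 → 0.16614.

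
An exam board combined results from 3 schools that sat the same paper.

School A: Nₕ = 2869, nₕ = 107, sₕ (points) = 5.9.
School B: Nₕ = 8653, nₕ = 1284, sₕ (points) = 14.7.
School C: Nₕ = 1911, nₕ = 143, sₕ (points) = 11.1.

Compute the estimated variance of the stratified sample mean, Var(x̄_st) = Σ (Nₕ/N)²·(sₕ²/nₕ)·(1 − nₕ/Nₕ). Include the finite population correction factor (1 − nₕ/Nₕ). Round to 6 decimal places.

N = 13433. Term for each stratum: Wₕ²sₕ²/nₕ·(1−nₕ/Nₕ).
Var(x̄_st) = 0.014286585 + 0.059470128 + 0.016132692 = 0.089889406 → 0.089889.

0.089889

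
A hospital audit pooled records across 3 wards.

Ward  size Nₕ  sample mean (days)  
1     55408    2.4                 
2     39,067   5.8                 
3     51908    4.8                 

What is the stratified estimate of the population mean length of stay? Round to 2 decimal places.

4.16

N = 146383; weights Wₕ = Nₕ/N = (0.3785, 0.2669, 0.3546).
x̄_st = Σ Wₕ·x̄ₕ = 0.3785·2.4 + 0.2669·5.8 + 0.3546·4.8 ≈ 4.1584...
→ 4.16.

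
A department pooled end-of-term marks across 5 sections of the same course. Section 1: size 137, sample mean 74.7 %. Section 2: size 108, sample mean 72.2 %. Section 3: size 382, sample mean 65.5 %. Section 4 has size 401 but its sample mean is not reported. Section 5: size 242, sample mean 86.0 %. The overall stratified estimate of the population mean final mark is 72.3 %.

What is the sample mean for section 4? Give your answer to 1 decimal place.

N = 137 + 108 + 382 + 401 + 242 = 1270.
Overall total = μ·N = 72.3·1270 = 91821.
Subtract the known strata: 137·74.7 + 108·72.2 + 382·65.5 + 242·86.0 = 63864.5.
Remaining total for section 4: 91821 − 63864.5 = 27956.5.
Divide by its size: 27956.5 / 401 = 69.717... → 69.7.

69.7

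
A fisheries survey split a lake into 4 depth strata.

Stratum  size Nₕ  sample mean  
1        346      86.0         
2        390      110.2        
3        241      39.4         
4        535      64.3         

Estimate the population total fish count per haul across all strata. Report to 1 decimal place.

116629.9

1: 346·86.0 = 29756
2: 390·110.2 = 42978
3: 241·39.4 = 9495.4
4: 535·64.3 = 34400.5
τ̂ = Σ Nₕx̄ₕ = 116629.9.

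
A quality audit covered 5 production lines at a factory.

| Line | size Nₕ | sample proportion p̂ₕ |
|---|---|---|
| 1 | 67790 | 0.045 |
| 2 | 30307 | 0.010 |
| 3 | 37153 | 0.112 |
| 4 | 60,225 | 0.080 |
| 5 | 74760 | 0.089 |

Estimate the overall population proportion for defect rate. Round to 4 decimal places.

Wₕ = Nₕ/N with N = 270235: 0.2509, 0.1122, 0.1375, 0.2229, 0.2766.
p̂_st = 0.2509·0.045 + 0.1122·0.010 + 0.1375·0.112 + 0.2229·0.080 + 0.2766·0.089 ≈ 0.070259... → 0.0703.

0.0703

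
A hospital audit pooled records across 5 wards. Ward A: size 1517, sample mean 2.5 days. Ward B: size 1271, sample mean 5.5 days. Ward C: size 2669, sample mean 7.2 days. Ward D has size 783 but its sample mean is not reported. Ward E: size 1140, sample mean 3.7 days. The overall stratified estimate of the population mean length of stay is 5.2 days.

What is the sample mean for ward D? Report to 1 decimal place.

5.3

N = 1517 + 1271 + 2669 + 783 + 1140 = 7380.
Overall total = μ·N = 5.2·7380 = 38376.
Subtract the known strata: 1517·2.5 + 1271·5.5 + 2669·7.2 + 1140·3.7 = 34217.8.
Remaining total for ward D: 38376 − 34217.8 = 4158.2.
Divide by its size: 4158.2 / 783 = 5.311... → 5.3.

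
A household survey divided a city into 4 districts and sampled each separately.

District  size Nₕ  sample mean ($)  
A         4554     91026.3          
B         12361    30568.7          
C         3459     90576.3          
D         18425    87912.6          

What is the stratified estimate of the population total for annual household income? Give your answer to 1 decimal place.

2725486547.6

Population total = Σ Nₕ·x̄ₕ (each stratum's size times its mean).
4554·91026.3 + 12361·30568.7 + 3459·90576.3 + 18425·87912.6 = 414533770.2 + 377859700.7 + 313303421.7 + 1619789655 = 2725486547.6.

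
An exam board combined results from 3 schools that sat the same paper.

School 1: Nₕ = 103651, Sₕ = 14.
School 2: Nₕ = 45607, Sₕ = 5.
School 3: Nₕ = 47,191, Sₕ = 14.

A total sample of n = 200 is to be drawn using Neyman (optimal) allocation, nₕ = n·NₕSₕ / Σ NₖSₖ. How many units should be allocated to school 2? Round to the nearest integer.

19

Σ NₕSₕ = 103651·14 + 45607·5 + 47191·14 = 2339823.
Share for 2: 228035/2339823 = 0.09746.
n_2 = 200 × 0.09746 = 19.492... → 19.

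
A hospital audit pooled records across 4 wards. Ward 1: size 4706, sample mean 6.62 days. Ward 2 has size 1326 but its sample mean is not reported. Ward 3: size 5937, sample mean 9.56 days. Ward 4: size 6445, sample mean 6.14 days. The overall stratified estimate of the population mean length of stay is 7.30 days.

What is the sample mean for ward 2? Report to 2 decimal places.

5.23

Σ Nₕx̄ₕ = N·μ, so 1326·x̄_2 = 18414·7.30 − (4706·6.62 + 5937·9.56 + 6445·6.14).
= 134422.2 − 127483.74 = 6938.46.
x̄_2 = 6938.46 / 1326 = 5.2326... → 5.23.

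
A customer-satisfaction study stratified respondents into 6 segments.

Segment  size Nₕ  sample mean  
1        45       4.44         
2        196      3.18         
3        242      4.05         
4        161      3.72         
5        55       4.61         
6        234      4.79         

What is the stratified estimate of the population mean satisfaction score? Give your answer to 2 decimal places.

x̄_st = (Σ Nₕx̄ₕ) / (Σ Nₕ) = (45·4.44 + 196·3.18 + 242·4.05 + 161·3.72 + 55·4.61 + 234·4.79) / 933
= 3776.51 / 933 = 4.0477... → 4.05.

4.05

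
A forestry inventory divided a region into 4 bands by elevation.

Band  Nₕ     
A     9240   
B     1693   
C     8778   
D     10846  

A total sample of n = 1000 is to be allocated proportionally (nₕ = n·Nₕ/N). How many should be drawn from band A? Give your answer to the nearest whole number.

302

Share of band A = 9240/30557 = 0.30239.
Allocate 1000 × 0.30239 = 302.386... → 302.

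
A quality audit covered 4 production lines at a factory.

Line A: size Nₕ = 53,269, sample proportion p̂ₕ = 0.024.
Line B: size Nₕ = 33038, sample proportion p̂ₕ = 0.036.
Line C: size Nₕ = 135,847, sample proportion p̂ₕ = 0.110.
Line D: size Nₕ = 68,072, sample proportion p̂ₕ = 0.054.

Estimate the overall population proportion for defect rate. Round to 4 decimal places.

0.0727

Wₕ = Nₕ/N with N = 290226: 0.1835, 0.1138, 0.4681, 0.2345.
p̂_st = 0.1835·0.024 + 0.1138·0.036 + 0.4681·0.110 + 0.2345·0.054 ≈ 0.072657... → 0.0727.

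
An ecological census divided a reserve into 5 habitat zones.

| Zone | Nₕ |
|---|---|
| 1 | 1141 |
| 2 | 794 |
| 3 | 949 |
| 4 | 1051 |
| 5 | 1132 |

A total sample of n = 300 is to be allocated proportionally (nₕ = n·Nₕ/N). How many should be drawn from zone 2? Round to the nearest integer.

47

N = 1141 + 794 + 949 + 1051 + 1132 = 5067.
n_2 = 300·794/5067 = 47.010... → 47.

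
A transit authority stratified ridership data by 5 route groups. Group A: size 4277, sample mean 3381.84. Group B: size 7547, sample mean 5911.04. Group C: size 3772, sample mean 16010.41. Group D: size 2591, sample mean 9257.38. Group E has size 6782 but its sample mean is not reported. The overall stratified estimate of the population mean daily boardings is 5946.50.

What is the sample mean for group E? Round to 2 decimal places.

N = 4277 + 7547 + 3772 + 2591 + 6782 = 24969.
Overall total = μ·N = 5946.50·24969 = 148478158.5.
Subtract the known strata: 4277·3381.84 + 7547·5911.04 + 3772·16010.41 + 2591·9257.38 = 143451886.66.
Remaining total for group E: 148478158.5 − 143451886.66 = 5026271.84.
Divide by its size: 5026271.84 / 6782 = 741.1194... → 741.12.

741.12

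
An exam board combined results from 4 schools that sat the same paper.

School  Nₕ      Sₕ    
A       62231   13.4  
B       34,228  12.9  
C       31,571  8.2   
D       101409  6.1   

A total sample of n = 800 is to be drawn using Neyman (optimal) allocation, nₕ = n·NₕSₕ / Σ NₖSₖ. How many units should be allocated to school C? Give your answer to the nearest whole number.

96

Σ NₕSₕ = 62231·13.4 + 34228·12.9 + 31571·8.2 + 101409·6.1 = 2152913.7.
Share for C: 258882.2/2152913.7 = 0.12025.
n_C = 800 × 0.12025 = 96.198... → 96.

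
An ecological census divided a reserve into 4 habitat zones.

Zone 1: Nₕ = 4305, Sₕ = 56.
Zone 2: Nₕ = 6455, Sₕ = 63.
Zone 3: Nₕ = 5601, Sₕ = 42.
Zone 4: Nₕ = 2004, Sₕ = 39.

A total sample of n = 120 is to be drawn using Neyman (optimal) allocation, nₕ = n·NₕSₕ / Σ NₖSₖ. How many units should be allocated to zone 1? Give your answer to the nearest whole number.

30

Σ NₕSₕ = 4305·56 + 6455·63 + 5601·42 + 2004·39 = 961143.
Share for 1: 241080/961143 = 0.25083.
n_1 = 120 × 0.25083 = 30.099... → 30.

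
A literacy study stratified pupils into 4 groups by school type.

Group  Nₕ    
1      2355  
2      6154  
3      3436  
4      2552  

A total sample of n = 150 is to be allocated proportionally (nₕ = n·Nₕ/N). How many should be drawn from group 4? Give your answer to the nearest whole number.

N = 2355 + 6154 + 3436 + 2552 = 14497.
n_4 = 150·2552/14497 = 26.405... → 26.

26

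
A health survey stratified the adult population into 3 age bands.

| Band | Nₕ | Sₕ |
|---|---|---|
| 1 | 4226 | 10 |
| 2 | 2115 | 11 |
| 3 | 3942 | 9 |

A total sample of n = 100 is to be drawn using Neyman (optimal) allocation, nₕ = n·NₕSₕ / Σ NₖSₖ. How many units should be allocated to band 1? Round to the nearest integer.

1: NₕSₕ = 4226·10 = 42260
2: NₕSₕ = 2115·11 = 23265
3: NₕSₕ = 3942·9 = 35478
Σ NₕSₕ = 101003.
n_1 = 100·42260/101003 = 41.840... → 42.

42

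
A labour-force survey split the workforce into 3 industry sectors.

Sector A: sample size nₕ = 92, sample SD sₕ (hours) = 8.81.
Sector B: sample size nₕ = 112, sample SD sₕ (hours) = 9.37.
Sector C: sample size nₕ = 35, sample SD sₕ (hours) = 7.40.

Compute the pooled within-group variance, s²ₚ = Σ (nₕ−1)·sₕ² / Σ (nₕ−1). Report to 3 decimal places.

A: (92−1)·8.81² = 91·77.6161 = 7063.0651
B: (112−1)·9.37² = 111·87.7969 = 9745.4559
C: (35−1)·7.40² = 34·54.76 = 1861.84
Numerator = 18670.361; denominator = Σ(nₕ−1) = 236.
s²ₚ = 18670.361/236 = 79.11170... → 79.112.

79.112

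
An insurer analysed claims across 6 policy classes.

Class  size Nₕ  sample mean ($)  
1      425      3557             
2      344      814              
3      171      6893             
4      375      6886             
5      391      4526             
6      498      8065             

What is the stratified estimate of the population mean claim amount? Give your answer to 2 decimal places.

5144.61

N = 2204; weights Wₕ = Nₕ/N = (0.1928, 0.1561, 0.0776, 0.1701, 0.1774, 0.2260).
x̄_st = Σ Wₕ·x̄ₕ = 0.1928·3557 + 0.1561·814 + 0.0776·6893 + 0.1701·6886 + 0.1774·4526 + 0.2260·8065 ≈ 5144.6143...
→ 5144.61.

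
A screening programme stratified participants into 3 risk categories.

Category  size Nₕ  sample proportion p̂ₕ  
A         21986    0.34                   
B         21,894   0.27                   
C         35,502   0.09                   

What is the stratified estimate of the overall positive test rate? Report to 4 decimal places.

0.2089

Wₕ = Nₕ/N with N = 79382: 0.2770, 0.2758, 0.4472.
p̂_st = 0.2770·0.34 + 0.2758·0.27 + 0.4472·0.09 ≈ 0.208886... → 0.2089.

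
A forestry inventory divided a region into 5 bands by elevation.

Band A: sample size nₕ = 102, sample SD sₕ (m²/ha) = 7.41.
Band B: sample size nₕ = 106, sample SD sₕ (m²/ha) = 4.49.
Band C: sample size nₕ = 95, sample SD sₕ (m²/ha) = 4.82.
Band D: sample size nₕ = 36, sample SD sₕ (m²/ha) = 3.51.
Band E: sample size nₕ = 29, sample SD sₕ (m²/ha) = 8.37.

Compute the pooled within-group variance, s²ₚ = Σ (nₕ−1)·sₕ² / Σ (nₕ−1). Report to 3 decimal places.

33.717

Degrees of freedom: 101 + 105 + 94 + 35 + 28 = 363.
Σ(nₕ−1)sₕ² = 101·54.9081 + 105·20.1601 + 94·23.2324 + 35·12.3201 + 28·70.0569 = 12239.1709.
s²ₚ = 12239.1709 / 363 = 33.71672... → 33.717.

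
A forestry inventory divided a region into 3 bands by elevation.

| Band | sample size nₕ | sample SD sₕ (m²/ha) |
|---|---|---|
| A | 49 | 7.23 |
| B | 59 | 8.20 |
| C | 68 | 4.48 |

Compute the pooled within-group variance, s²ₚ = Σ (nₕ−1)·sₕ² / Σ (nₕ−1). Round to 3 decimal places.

A: (49−1)·7.23² = 48·52.2729 = 2509.0992
B: (59−1)·8.20² = 58·67.24 = 3899.92
C: (68−1)·4.48² = 67·20.0704 = 1344.7168
Numerator = 7753.736; denominator = Σ(nₕ−1) = 173.
s²ₚ = 7753.736/173 = 44.81928... → 44.819.

44.819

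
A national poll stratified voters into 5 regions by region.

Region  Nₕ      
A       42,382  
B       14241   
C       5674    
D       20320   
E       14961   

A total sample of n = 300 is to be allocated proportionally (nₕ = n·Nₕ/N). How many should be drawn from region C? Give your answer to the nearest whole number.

17

N = 42382 + 14241 + 5674 + 20320 + 14961 = 97578.
n_C = 300·5674/97578 = 17.445... → 17.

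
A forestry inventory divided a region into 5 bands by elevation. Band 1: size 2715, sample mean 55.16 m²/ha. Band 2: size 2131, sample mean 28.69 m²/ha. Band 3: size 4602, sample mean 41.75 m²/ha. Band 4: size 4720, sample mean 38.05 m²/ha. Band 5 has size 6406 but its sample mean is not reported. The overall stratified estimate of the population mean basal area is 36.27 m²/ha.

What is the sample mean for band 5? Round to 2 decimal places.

Σ Nₕx̄ₕ = N·μ, so 6406·x̄_5 = 20574·36.27 − (2715·55.16 + 2131·28.69 + 4602·41.75 + 4720·38.05).
= 746218.98 − 582627.29 = 163591.69.
x̄_5 = 163591.69 / 6406 = 25.5373... → 25.54.

25.54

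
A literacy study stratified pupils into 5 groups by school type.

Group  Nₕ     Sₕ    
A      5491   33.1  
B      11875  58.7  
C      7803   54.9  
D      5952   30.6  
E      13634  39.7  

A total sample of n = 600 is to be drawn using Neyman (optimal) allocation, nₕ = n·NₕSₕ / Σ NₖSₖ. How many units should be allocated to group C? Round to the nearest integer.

A: NₕSₕ = 5491·33.1 = 181752.1
B: NₕSₕ = 11875·58.7 = 697062.5
C: NₕSₕ = 7803·54.9 = 428384.7
D: NₕSₕ = 5952·30.6 = 182131.2
E: NₕSₕ = 13634·39.7 = 541269.8
Σ NₕSₕ = 2030600.3.
n_C = 600·428384.7/2030600.3 = 126.579... → 127.

127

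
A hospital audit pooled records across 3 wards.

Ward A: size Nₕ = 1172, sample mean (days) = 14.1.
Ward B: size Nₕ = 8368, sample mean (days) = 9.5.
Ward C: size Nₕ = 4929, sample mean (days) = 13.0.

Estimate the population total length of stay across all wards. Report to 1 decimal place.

160098.2

A: 1172·14.1 = 16525.2
B: 8368·9.5 = 79496
C: 4929·13.0 = 64077
τ̂ = Σ Nₕx̄ₕ = 160098.2.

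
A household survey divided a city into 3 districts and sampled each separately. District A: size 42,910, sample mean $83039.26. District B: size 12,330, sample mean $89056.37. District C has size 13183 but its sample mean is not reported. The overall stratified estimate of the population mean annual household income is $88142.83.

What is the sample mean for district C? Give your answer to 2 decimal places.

N = 42910 + 12330 + 13183 = 68423.
Overall total = μ·N = 88142.83·68423 = 6030996857.09.
Subtract the known strata: 42910·83039.26 + 12330·89056.37 = 4661279688.7.
Remaining total for district C: 6030996857.09 − 4661279688.7 = 1369717168.39.
Divide by its size: 1369717168.39 / 13183 = 103900.2631... → 103900.26.

103900.26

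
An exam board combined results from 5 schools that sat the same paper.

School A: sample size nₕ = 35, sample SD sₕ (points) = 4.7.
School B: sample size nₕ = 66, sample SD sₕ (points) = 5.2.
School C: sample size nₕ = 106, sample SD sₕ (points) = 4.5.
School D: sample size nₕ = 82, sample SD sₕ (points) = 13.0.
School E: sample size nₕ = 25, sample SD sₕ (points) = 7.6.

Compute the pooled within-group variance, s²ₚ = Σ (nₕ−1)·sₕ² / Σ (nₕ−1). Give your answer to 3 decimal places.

Degrees of freedom: 34 + 65 + 105 + 81 + 24 = 309.
Σ(nₕ−1)sₕ² = 34·22.09 + 65·27.04 + 105·20.25 + 81·169 + 24·57.76 = 19710.15.
s²ₚ = 19710.15 / 309 = 63.78689... → 63.787.

63.787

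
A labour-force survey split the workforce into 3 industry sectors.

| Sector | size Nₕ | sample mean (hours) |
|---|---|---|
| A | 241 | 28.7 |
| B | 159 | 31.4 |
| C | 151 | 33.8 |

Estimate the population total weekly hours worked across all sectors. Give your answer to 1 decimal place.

17013.1

A: 241·28.7 = 6916.7
B: 159·31.4 = 4992.6
C: 151·33.8 = 5103.8
τ̂ = Σ Nₕx̄ₕ = 17013.1.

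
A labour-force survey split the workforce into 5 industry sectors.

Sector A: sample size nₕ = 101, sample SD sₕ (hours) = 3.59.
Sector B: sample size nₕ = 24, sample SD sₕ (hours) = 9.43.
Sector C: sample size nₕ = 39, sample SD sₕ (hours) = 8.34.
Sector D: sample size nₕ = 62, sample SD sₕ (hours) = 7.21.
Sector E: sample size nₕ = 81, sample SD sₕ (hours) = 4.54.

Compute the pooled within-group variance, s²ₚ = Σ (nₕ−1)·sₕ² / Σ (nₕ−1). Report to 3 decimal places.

35.752

A: (101−1)·3.59² = 100·12.8881 = 1288.81
B: (24−1)·9.43² = 23·88.9249 = 2045.2727
C: (39−1)·8.34² = 38·69.5556 = 2643.1128
D: (62−1)·7.21² = 61·51.9841 = 3171.0301
E: (81−1)·4.54² = 80·20.6116 = 1648.928
Numerator = 10797.1536; denominator = Σ(nₕ−1) = 302.
s²ₚ = 10797.1536/302 = 35.75216... → 35.752.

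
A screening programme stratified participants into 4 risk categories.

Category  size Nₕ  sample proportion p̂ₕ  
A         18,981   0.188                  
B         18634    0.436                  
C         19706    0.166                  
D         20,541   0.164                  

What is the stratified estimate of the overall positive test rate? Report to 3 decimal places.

0.235

Wₕ = Nₕ/N with N = 77862: 0.2438, 0.2393, 0.2531, 0.2638.
p̂_st = 0.2438·0.188 + 0.2393·0.436 + 0.2531·0.166 + 0.2638·0.164 ≈ 0.23545... → 0.235.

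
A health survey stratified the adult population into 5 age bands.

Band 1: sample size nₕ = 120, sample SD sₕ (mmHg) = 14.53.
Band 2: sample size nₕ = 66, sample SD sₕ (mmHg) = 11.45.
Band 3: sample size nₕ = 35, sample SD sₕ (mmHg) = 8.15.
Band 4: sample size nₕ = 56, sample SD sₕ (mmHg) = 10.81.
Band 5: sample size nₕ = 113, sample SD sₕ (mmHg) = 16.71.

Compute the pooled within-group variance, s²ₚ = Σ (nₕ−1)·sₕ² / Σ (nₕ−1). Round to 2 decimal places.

191.18

1: (120−1)·14.53² = 119·211.1209 = 25123.3871
2: (66−1)·11.45² = 65·131.1025 = 8521.6625
3: (35−1)·8.15² = 34·66.4225 = 2258.365
4: (56−1)·10.81² = 55·116.8561 = 6427.0855
5: (113−1)·16.71² = 112·279.2241 = 31273.0992
Numerator = 73603.5993; denominator = Σ(nₕ−1) = 385.
s²ₚ = 73603.5993/385 = 191.1782... → 191.18.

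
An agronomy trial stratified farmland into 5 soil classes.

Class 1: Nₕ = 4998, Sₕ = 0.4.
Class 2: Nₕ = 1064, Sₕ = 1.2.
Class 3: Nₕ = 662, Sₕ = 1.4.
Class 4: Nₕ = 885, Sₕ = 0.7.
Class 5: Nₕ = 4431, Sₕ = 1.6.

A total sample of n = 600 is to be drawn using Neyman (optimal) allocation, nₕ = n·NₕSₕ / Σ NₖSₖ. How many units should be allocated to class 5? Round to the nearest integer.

357

Σ NₕSₕ = 4998·0.4 + 1064·1.2 + 662·1.4 + 885·0.7 + 4431·1.6 = 11911.9.
Share for 5: 7089.6/11911.9 = 0.59517.
n_5 = 600 × 0.59517 = 357.102... → 357.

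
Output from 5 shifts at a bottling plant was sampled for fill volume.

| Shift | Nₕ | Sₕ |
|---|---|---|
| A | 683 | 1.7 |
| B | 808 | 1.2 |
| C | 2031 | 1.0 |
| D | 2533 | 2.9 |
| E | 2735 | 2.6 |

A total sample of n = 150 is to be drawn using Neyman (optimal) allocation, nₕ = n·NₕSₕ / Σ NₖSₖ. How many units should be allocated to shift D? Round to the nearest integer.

59

A: NₕSₕ = 683·1.7 = 1161.1
B: NₕSₕ = 808·1.2 = 969.6
C: NₕSₕ = 2031·1.0 = 2031
D: NₕSₕ = 2533·2.9 = 7345.7
E: NₕSₕ = 2735·2.6 = 7111
Σ NₕSₕ = 18618.4.
n_D = 150·7345.7/18618.4 = 59.181... → 59.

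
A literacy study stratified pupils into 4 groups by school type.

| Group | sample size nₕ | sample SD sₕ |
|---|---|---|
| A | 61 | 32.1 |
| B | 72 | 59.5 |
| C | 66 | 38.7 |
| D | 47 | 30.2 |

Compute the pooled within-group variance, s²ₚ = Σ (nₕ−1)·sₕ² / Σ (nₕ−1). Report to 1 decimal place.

A: (61−1)·32.1² = 60·1030.41 = 61824.6
B: (72−1)·59.5² = 71·3540.25 = 251357.75
C: (66−1)·38.7² = 65·1497.69 = 97349.85
D: (47−1)·30.2² = 46·912.04 = 41953.84
Numerator = 452486.04; denominator = Σ(nₕ−1) = 242.
s²ₚ = 452486.04/242 = 1869.777... → 1869.8.

1869.8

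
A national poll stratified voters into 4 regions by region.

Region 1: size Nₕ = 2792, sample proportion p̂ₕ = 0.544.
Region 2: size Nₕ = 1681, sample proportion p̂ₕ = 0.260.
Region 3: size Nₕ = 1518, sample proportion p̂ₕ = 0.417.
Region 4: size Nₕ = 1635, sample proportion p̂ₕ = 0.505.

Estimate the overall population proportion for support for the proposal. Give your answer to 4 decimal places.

Wₕ = Nₕ/N with N = 7626: 0.3661, 0.2204, 0.1991, 0.2144.
p̂_st = 0.3661·0.544 + 0.2204·0.260 + 0.1991·0.417 + 0.2144·0.505 ≈ 0.447756... → 0.4478.

0.4478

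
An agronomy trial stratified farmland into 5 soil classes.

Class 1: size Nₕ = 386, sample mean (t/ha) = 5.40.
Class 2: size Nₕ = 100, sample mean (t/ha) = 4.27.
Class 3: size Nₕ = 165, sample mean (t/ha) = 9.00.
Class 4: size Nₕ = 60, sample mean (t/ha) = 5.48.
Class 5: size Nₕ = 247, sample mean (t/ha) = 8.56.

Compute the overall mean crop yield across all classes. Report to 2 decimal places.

N = 386 + 100 + 165 + 60 + 247 = 958.
Overall mean = Σ (Nₕ/N)·x̄ₕ — weight by population share, not a simple average.
Σ Nₕx̄ₕ = 386·5.40 + 100·4.27 + 165·9.00 + 60·5.48 + 247·8.56 = 2084.4 + 427 + 1485 + 328.8 + 2114.32 = 6439.52.
Divide by N: 6439.52 / 958 = 6.7218... → 6.72.

6.72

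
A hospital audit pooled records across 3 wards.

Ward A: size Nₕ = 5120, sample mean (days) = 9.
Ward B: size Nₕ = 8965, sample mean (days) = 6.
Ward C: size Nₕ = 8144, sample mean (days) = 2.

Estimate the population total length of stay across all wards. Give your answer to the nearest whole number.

116158

A: 5120·9 = 46080
B: 8965·6 = 53790
C: 8144·2 = 16288
τ̂ = Σ Nₕx̄ₕ = 116158.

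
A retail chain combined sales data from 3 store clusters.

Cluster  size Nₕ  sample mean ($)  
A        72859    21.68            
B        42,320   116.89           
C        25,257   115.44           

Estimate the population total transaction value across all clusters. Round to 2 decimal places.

9442036.00

A: 72859·21.68 = 1579583.12
B: 42320·116.89 = 4946784.8
C: 25257·115.44 = 2915668.08
τ̂ = Σ Nₕx̄ₕ = 9442036.00.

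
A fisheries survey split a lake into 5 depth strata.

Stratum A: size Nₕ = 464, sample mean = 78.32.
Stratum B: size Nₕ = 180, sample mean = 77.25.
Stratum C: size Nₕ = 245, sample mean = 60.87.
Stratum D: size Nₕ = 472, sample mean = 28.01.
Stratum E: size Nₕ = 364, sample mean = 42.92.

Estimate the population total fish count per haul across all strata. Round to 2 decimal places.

94002.23

Population total = Σ Nₕ·x̄ₕ (each stratum's size times its mean).
464·78.32 + 180·77.25 + 245·60.87 + 472·28.01 + 364·42.92 = 36340.48 + 13905 + 14913.15 + 13220.72 + 15622.88 = 94002.23.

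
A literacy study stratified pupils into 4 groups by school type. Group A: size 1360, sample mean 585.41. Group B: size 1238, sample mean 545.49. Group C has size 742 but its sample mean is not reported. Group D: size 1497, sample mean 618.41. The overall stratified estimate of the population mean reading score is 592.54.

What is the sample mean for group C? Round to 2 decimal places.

631.92

N = 1360 + 1238 + 742 + 1497 = 4837.
Overall total = μ·N = 592.54·4837 = 2866115.98.
Subtract the known strata: 1360·585.41 + 1238·545.49 + 1497·618.41 = 2397233.99.
Remaining total for group C: 2866115.98 − 2397233.99 = 468881.99.
Divide by its size: 468881.99 / 742 = 631.9164... → 631.92.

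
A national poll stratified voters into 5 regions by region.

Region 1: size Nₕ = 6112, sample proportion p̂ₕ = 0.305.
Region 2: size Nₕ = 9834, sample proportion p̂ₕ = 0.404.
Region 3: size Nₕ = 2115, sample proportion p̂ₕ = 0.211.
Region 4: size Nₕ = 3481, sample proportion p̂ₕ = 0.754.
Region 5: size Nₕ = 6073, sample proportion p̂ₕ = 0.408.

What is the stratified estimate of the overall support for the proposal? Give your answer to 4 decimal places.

0.4123

N = 6112 + 9834 + 2115 + 3481 + 6073 = 27615.
Overall proportion = Σ (Nₕ/N)·p̂ₕ.
Σ Nₕp̂ₕ = 1864.16 + 3972.936 + 446.265 + 2624.674 + 2477.784 = 11385.819.
11385.819 / 27615 = 0.412306... → 0.4123.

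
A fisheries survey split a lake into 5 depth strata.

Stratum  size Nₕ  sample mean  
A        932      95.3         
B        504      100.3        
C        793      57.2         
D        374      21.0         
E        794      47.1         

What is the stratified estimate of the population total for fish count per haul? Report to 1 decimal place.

229981.8

Population total = Σ Nₕ·x̄ₕ (each stratum's size times its mean).
932·95.3 + 504·100.3 + 793·57.2 + 374·21.0 + 794·47.1 = 88819.6 + 50551.2 + 45359.6 + 7854 + 37397.4 = 229981.8.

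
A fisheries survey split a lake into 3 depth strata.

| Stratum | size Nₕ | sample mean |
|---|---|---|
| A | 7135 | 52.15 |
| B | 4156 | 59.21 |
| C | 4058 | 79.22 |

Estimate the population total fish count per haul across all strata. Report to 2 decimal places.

939641.77

A: 7135·52.15 = 372090.25
B: 4156·59.21 = 246076.76
C: 4058·79.22 = 321474.76
τ̂ = Σ Nₕx̄ₕ = 939641.77.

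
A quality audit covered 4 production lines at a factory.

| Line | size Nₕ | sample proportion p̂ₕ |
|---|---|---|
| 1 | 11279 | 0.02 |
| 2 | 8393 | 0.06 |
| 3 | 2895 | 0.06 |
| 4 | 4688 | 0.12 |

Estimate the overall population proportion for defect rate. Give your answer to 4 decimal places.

Wₕ = Nₕ/N with N = 27255: 0.4138, 0.3079, 0.1062, 0.1720.
p̂_st = 0.4138·0.02 + 0.3079·0.06 + 0.1062·0.06 + 0.1720·0.12 ≈ 0.053767... → 0.0538.

0.0538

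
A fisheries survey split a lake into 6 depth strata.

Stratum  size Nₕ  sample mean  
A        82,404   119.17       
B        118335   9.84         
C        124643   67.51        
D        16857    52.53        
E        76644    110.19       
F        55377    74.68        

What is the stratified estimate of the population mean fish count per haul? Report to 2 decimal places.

N = 474260; weights Wₕ = Nₕ/N = (0.1738, 0.2495, 0.2628, 0.0355, 0.1616, 0.1168).
x̄_st = Σ Wₕ·x̄ₕ = 0.1738·119.17 + 0.2495·9.84 + 0.2628·67.51 + 0.0355·52.53 + 0.1616·110.19 + 0.1168·74.68 ≈ 69.2987...
→ 69.30.

69.30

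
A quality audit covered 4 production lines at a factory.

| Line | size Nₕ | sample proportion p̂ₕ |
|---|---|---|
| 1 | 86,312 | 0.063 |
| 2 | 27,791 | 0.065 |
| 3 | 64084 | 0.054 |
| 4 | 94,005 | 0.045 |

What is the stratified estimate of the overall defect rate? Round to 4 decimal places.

0.0549

N = 86312 + 27791 + 64084 + 94005 = 272192.
Overall proportion = Σ (Nₕ/N)·p̂ₕ.
Σ Nₕp̂ₕ = 5437.656 + 1806.415 + 3460.536 + 4230.225 = 14934.832.
14934.832 / 272192 = 0.054869... → 0.0549.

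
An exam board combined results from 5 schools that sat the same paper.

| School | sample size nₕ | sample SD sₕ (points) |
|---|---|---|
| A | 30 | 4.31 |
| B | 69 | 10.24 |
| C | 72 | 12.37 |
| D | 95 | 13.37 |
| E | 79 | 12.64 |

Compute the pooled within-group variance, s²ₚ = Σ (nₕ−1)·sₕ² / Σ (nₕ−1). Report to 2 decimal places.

140.58

Degrees of freedom: 29 + 68 + 71 + 94 + 78 = 340.
Σ(nₕ−1)sₕ² = 29·18.5761 + 68·104.8576 + 71·153.0169 + 94·178.7569 + 78·159.7696 = 47798.401.
s²ₚ = 47798.401 / 340 = 140.5835... → 140.58.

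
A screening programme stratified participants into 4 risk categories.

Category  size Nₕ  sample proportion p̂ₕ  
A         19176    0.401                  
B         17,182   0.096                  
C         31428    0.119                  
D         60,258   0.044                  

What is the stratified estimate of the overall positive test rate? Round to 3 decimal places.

N = 19176 + 17182 + 31428 + 60258 = 128044.
Overall proportion = Σ (Nₕ/N)·p̂ₕ.
Σ Nₕp̂ₕ = 7689.576 + 1649.472 + 3739.932 + 2651.352 = 15730.332.
15730.332 / 128044 = 0.12285... → 0.123.

0.123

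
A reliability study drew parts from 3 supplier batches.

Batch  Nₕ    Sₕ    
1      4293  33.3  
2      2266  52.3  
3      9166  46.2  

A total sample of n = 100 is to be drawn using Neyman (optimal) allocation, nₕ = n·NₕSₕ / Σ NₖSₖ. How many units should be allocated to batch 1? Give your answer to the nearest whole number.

Σ NₕSₕ = 4293·33.3 + 2266·52.3 + 9166·46.2 = 684937.9.
Share for 1: 142956.9/684937.9 = 0.20872.
n_1 = 100 × 0.20872 = 20.872... → 21.

21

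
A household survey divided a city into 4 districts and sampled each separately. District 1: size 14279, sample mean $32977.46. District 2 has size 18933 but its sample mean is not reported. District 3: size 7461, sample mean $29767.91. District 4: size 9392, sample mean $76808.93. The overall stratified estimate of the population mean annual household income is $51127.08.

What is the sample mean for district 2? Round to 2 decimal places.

N = 14279 + 18933 + 7461 + 9392 = 50065.
Overall total = μ·N = 51127.08·50065 = 2559677260.2.
Subtract the known strata: 14279·32977.46 + 7461·29767.91 + 9392·76808.93 = 1414372998.41.
Remaining total for district 2: 2559677260.2 − 1414372998.41 = 1145304261.79.
Divide by its size: 1145304261.79 / 18933 = 60492.4873... → 60492.49.

60492.49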